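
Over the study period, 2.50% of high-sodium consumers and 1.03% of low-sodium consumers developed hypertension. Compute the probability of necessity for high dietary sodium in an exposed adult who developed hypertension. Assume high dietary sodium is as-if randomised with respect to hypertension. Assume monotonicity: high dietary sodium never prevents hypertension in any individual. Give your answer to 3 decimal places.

PN ≈ 0.588

p₁ = 0.025, p₀ = 0.0103.
Under exogeneity and monotonicity, PN = (p₁ − p₀) / p₁.
PN = (0.025 − 0.0103) / 0.025 = 0.0147 / 0.025 ≈ 0.5880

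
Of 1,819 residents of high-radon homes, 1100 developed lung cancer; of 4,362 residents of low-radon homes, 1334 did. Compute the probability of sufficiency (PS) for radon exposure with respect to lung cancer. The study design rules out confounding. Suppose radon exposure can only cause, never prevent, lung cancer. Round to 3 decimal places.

PS ≈ 0.431

p₁ = P(outcome | exposed) = 1100/1819 = 0.60473
p₀ = P(outcome | unexposed) = 1334/4362 = 0.30582
Under exogeneity and monotonicity, PS = (p₁ − p₀) / (1 − p₀).
PS = (0.60473 − 0.30582) / (1 − 0.30582) = 0.2989 / 0.69418 ≈ 0.4306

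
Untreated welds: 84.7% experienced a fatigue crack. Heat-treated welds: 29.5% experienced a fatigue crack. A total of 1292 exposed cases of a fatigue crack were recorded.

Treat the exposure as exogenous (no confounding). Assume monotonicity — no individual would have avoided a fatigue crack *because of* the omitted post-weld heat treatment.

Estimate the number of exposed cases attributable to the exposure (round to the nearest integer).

about 842 cases

p₁ = 0.847, p₀ = 0.295.
PN = (p₁ − p₀)/p₁ = (0.847 − 0.295) / 0.847 ≈ 0.65171.
Attributable cases ≈ PN × (exposed cases) = 0.65171 × 1292 ≈ 842.01.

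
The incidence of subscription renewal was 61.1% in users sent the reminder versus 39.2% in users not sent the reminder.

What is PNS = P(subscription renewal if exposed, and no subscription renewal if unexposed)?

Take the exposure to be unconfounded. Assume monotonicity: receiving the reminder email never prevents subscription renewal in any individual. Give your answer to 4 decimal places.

PNS ≈ 0.2190

p₁ = 0.611, p₀ = 0.392.
Under exogeneity and monotonicity, PNS = p₁ − p₀.
PNS = 0.611 − 0.392 = 0.219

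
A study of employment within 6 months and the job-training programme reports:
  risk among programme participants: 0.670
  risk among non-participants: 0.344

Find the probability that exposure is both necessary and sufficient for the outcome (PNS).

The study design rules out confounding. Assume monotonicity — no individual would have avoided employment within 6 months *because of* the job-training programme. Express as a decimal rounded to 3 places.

PNS ≈ 0.326

Let p₁ = 0.67, p₀ = 0.344.
Under exogeneity and monotonicity, PNS = p₁ − p₀.
PNS = 0.67 − 0.344 = 0.326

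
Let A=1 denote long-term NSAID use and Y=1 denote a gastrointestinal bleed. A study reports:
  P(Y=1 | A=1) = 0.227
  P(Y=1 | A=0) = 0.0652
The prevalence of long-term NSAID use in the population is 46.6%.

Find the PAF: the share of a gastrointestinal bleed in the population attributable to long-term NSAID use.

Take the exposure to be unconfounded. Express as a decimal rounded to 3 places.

PAF ≈ 0.536

Let p₁ = 0.227, p₀ = 0.0652.
Overall risk P(Y=1) = π·p₁ + (1−π)·p₀ = 0.466×0.227 + 0.534×0.0652 = 0.1406.
Under exogeneity, PAF = [P(Y=1) − p₀] / P(Y=1).
PAF = (0.1406 − 0.0652) / 0.1406 ≈ 0.5363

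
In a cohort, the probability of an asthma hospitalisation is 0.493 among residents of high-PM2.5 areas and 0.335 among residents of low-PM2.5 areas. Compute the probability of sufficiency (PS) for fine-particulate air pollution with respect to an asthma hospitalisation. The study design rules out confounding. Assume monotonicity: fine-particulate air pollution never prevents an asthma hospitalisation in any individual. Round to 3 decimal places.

PS ≈ 0.238

Let p₁ = 0.493, p₀ = 0.335.
Under exogeneity and monotonicity, PS = (p₁ − p₀) / (1 − p₀).
PS = (0.493 − 0.335) / (1 − 0.335) = 0.158 / 0.665 ≈ 0.2376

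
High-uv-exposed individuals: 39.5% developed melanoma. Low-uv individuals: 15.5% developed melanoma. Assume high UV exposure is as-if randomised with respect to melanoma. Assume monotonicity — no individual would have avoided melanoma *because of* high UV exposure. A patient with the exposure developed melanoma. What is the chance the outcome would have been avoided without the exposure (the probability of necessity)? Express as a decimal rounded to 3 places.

p₁ = 0.395, p₀ = 0.155.
Under exogeneity and monotonicity, PN = (p₁ − p₀) / p₁.
PN = (0.395 − 0.155) / 0.395 = 0.24 / 0.395 ≈ 0.6076

PN ≈ 0.608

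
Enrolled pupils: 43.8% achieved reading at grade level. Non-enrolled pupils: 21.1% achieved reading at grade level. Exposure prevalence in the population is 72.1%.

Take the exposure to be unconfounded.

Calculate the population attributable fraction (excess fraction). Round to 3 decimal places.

p₁ = 0.438, p₀ = 0.211.
Overall risk P(Y=1) = π·p₁ + (1−π)·p₀ = 0.721×0.438 + 0.279×0.211 = 0.37467.
Under exogeneity, PAF = [P(Y=1) − p₀] / P(Y=1).
PAF = (0.37467 − 0.211) / 0.37467 ≈ 0.4368

PAF ≈ 0.437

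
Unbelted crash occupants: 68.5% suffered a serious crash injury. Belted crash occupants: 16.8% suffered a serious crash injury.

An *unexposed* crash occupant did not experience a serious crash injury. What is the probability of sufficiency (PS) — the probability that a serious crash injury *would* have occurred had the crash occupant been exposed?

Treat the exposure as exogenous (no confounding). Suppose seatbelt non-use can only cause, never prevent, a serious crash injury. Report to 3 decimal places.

p₁ = 0.685, p₀ = 0.168.
Under exogeneity and monotonicity, PS = (p₁ − p₀) / (1 − p₀).
PS = (0.685 − 0.168) / (1 − 0.168) = 0.517 / 0.832 ≈ 0.6214

PS ≈ 0.621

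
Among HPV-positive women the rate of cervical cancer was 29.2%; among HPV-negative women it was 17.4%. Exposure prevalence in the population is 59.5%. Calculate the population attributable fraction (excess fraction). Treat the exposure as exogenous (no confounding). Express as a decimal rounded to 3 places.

PAF ≈ 0.287

p₁ = 0.292, p₀ = 0.174.
Overall risk P(Y=1) = π·p₁ + (1−π)·p₀ = 0.595×0.292 + 0.405×0.174 = 0.24421.
Under exogeneity, PAF = [P(Y=1) − p₀] / P(Y=1).
PAF = (0.24421 − 0.174) / 0.24421 ≈ 0.2875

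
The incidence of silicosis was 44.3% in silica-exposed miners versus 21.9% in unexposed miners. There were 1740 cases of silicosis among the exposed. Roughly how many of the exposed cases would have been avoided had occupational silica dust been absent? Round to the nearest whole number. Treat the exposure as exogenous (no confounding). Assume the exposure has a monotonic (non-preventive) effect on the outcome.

about 880 cases

p₁ = 0.443, p₀ = 0.219.
PN = (p₁ − p₀)/p₁ = (0.443 − 0.219) / 0.443 ≈ 0.50564.
Attributable cases ≈ PN × (exposed cases) = 0.50564 × 1740 ≈ 879.82.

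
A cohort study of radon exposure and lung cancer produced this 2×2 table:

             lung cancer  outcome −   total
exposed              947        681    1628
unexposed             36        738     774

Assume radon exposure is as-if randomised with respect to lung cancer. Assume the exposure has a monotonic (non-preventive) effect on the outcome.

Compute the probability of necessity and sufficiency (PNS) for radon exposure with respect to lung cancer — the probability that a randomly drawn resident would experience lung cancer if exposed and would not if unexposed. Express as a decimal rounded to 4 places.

PNS ≈ 0.5352

p₁ = P(outcome | exposed) = 947/1628 = 0.5817
p₀ = P(outcome | unexposed) = 36/774 = 0.046512
Under exogeneity and monotonicity, PNS = p₁ − p₀.
PNS = 0.5817 − 0.046512 = 0.53518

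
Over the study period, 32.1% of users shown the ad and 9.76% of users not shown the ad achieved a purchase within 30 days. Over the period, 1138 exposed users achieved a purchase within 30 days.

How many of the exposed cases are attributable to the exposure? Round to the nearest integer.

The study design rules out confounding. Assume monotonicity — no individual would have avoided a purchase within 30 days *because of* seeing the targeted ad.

p₁ = 0.321, p₀ = 0.0976.
PN = (p₁ − p₀)/p₁ = (0.321 − 0.0976) / 0.321 ≈ 0.69595.
Attributable cases ≈ PN × (exposed cases) = 0.69595 × 1138 ≈ 791.99.

about 792 cases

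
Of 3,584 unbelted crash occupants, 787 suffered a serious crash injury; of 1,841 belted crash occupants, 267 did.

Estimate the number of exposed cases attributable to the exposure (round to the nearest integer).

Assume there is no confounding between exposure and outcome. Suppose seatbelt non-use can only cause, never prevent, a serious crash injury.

about 267 cases

p₁ = P(outcome | exposed) = 787/3584 = 0.21959
p₀ = P(outcome | unexposed) = 267/1841 = 0.14503
PN = (p₁ − p₀)/p₁ = (0.21959 − 0.14503) / 0.21959 ≈ 0.33953.
Attributable cases ≈ PN × (exposed cases) = 0.33953 × 787 ≈ 267.21.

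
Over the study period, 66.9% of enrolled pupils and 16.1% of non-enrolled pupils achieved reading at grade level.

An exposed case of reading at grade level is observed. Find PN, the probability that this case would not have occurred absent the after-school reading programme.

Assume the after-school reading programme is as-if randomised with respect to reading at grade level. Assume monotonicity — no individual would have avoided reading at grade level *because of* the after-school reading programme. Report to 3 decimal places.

p₁ = 0.669, p₀ = 0.161.
Under exogeneity and monotonicity, PN = (p₁ − p₀) / p₁.
PN = (0.669 − 0.161) / 0.669 = 0.508 / 0.669 ≈ 0.7593

PN ≈ 0.759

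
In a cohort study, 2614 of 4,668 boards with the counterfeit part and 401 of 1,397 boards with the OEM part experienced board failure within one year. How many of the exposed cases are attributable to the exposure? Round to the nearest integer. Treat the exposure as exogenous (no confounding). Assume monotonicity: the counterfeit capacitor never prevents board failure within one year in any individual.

about 1274 cases

p₁ = P(outcome | exposed) = 2614/4668 = 0.55998
p₀ = P(outcome | unexposed) = 401/1397 = 0.28704
PN = (p₁ − p₀)/p₁ = (0.55998 − 0.28704) / 0.55998 ≈ 0.48741.
Attributable cases ≈ PN × (exposed cases) = 0.48741 × 2614 ≈ 1274.08.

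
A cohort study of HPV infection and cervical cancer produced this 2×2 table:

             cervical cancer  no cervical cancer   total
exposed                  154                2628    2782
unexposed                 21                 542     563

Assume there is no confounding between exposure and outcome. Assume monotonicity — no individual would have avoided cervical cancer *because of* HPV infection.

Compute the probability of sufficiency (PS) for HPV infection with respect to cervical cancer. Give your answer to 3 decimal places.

PS ≈ 0.019

p₁ = P(outcome | exposed) = 154/2782 = 0.055356
p₀ = P(outcome | unexposed) = 21/563 = 0.0373
Under exogeneity and monotonicity, PS = (p₁ − p₀)/(1 − p₀).
PS = (0.055356 − 0.0373) / 0.9627 ≈ 0.0188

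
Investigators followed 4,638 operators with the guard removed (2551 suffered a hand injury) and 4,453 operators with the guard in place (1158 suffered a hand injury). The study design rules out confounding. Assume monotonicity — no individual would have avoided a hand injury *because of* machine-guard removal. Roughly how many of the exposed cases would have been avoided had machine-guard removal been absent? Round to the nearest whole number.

p₁ = P(outcome | exposed) = 2551/4638 = 0.55002
p₀ = P(outcome | unexposed) = 1158/4453 = 0.26005
PN = (p₁ − p₀)/p₁ = (0.55002 − 0.26005) / 0.55002 ≈ 0.52720.
Attributable cases ≈ PN × (exposed cases) = 0.52720 × 2551 ≈ 1344.89.

about 1345 cases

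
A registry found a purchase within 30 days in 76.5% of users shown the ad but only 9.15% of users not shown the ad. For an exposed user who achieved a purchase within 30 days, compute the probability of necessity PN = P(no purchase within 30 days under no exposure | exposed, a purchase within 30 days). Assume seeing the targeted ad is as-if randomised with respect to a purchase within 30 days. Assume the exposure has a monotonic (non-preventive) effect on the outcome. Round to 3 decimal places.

p₁ = 0.765, p₀ = 0.0915.
Under exogeneity and monotonicity, PN = (p₁ − p₀) / p₁.
PN = (0.765 − 0.0915) / 0.765 = 0.6735 / 0.765 ≈ 0.8804

PN ≈ 0.880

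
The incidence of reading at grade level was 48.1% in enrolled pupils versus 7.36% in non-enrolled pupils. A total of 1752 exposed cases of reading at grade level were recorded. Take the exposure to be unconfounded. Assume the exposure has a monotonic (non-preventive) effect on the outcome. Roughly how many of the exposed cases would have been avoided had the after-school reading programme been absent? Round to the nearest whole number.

about 1484 cases

p₁ = 0.481, p₀ = 0.0736.
PN = (p₁ − p₀)/p₁ = (0.481 − 0.0736) / 0.481 ≈ 0.84699.
Attributable cases ≈ PN × (exposed cases) = 0.84699 × 1752 ≈ 1483.92.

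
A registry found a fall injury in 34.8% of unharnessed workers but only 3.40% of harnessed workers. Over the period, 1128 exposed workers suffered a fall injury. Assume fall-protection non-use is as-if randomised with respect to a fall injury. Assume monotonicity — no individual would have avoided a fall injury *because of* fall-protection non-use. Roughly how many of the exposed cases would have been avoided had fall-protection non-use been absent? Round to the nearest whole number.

p₁ = 0.348, p₀ = 0.034.
PN = (p₁ − p₀)/p₁ = (0.348 − 0.034) / 0.348 ≈ 0.90230.
Attributable cases ≈ PN × (exposed cases) = 0.90230 × 1128 ≈ 1017.79.

about 1018 cases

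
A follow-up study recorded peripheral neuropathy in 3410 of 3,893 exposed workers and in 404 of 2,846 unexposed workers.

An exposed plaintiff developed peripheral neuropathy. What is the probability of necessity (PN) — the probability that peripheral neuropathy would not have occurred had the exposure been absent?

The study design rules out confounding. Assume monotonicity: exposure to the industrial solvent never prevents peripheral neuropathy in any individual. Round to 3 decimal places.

p₁ = P(outcome | exposed) = 3410/3893 = 0.87593
p₀ = P(outcome | unexposed) = 404/2846 = 0.14195
Under exogeneity and monotonicity, PN = (p₁ − p₀) / p₁.
PN = (0.87593 − 0.14195) / 0.87593 = 0.73398 / 0.87593 ≈ 0.8379

PN ≈ 0.838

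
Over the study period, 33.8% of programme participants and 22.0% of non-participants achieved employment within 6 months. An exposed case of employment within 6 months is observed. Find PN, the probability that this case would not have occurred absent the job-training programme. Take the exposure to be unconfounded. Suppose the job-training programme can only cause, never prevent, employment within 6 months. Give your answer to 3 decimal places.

p₁ = 0.338, p₀ = 0.22.
Under exogeneity and monotonicity, PN = (p₁ − p₀) / p₁.
PN = (0.338 − 0.22) / 0.338 = 0.118 / 0.338 ≈ 0.3491

PN ≈ 0.349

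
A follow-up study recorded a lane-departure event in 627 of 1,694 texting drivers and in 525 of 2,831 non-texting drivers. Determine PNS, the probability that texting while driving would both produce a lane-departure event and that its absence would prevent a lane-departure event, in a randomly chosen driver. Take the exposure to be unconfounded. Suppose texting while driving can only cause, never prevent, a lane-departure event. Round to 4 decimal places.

p₁ = P(outcome | exposed) = 627/1694 = 0.37013
p₀ = P(outcome | unexposed) = 525/2831 = 0.18545
Under exogeneity and monotonicity, PNS = p₁ − p₀.
PNS = 0.37013 − 0.18545 = 0.18468

PNS ≈ 0.1847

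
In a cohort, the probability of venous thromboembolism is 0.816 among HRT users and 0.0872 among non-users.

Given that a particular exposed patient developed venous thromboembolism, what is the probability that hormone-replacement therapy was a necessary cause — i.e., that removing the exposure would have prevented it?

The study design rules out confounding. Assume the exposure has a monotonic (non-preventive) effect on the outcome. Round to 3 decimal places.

Let p₁ = 0.816, p₀ = 0.0872.
Under exogeneity and monotonicity, PN = (p₁ − p₀) / p₁.
PN = (0.816 − 0.0872) / 0.816 = 0.7288 / 0.816 ≈ 0.8931

PN ≈ 0.893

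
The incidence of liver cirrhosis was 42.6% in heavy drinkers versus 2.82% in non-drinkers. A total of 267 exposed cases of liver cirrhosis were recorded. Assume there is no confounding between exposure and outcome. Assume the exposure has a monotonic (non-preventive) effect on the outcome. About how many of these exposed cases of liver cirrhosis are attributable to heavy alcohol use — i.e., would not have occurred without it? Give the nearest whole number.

about 249 cases

p₁ = 0.426, p₀ = 0.0282.
PN = (p₁ − p₀)/p₁ = (0.426 − 0.0282) / 0.426 ≈ 0.93380.
Attributable cases ≈ PN × (exposed cases) = 0.93380 × 267 ≈ 249.33.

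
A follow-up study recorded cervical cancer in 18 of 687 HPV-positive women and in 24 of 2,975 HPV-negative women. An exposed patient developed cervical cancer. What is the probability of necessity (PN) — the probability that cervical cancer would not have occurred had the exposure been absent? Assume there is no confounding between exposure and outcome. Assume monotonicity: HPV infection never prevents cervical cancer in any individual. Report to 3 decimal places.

p₁ = P(outcome | exposed) = 18/687 = 0.026201
p₀ = P(outcome | unexposed) = 24/2975 = 0.0080672
Under exogeneity and monotonicity, PN = (p₁ − p₀) / p₁.
PN = (0.026201 − 0.0080672) / 0.026201 = 0.018134 / 0.026201 ≈ 0.6921

PN ≈ 0.692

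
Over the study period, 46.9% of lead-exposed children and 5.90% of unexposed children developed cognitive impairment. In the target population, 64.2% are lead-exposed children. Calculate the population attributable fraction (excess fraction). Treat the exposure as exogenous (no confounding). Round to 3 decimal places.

p₁ = 0.469, p₀ = 0.059.
Overall risk P(Y=1) = π·p₁ + (1−π)·p₀ = 0.642×0.469 + 0.358×0.059 = 0.32222.
Under exogeneity, PAF = [P(Y=1) − p₀] / P(Y=1).
PAF = (0.32222 − 0.059) / 0.32222 ≈ 0.8169

PAF ≈ 0.817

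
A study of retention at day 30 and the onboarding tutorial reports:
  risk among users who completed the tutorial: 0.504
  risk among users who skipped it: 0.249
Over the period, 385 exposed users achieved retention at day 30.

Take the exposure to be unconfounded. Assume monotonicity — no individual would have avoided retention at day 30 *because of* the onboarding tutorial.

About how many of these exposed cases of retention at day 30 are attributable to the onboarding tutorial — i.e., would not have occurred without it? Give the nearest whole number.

about 195 cases

Let p₁ = 0.504, p₀ = 0.249.
PN = (p₁ − p₀)/p₁ = (0.504 − 0.249) / 0.504 ≈ 0.50595.
Attributable cases ≈ PN × (exposed cases) = 0.50595 × 385 ≈ 194.79.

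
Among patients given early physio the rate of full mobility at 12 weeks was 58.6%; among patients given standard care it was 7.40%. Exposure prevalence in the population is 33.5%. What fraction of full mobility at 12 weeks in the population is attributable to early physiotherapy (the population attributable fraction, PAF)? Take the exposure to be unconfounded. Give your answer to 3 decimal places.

p₁ = 0.586, p₀ = 0.074.
Overall risk P(Y=1) = π·p₁ + (1−π)·p₀ = 0.335×0.586 + 0.665×0.074 = 0.24552.
Under exogeneity, PAF = [P(Y=1) − p₀] / P(Y=1).
PAF = (0.24552 − 0.074) / 0.24552 ≈ 0.6986

PAF ≈ 0.699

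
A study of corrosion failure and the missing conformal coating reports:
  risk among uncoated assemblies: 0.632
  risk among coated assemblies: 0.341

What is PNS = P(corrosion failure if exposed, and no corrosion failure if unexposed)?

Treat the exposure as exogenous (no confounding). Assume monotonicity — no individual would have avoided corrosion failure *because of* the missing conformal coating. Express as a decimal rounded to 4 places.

Let p₁ = 0.632, p₀ = 0.341.
Under exogeneity and monotonicity, PNS = p₁ − p₀.
PNS = 0.632 − 0.341 = 0.291

PNS ≈ 0.2910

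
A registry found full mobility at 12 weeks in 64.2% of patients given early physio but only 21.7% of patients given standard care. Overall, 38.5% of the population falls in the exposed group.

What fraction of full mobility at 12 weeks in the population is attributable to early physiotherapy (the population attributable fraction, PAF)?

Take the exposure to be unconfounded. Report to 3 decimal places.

p₁ = 0.642, p₀ = 0.217.
Overall risk P(Y=1) = π·p₁ + (1−π)·p₀ = 0.385×0.642 + 0.615×0.217 = 0.38062.
Under exogeneity, PAF = [P(Y=1) − p₀] / P(Y=1).
PAF = (0.38062 − 0.217) / 0.38062 ≈ 0.4299

PAF ≈ 0.430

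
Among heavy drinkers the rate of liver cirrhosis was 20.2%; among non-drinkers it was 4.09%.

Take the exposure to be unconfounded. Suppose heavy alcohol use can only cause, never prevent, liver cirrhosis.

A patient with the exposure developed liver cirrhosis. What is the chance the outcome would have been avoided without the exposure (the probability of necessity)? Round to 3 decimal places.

PN ≈ 0.798

p₁ = 0.202, p₀ = 0.0409.
Under exogeneity and monotonicity, PN = (p₁ − p₀) / p₁.
PN = (0.202 − 0.0409) / 0.202 = 0.1611 / 0.202 ≈ 0.7975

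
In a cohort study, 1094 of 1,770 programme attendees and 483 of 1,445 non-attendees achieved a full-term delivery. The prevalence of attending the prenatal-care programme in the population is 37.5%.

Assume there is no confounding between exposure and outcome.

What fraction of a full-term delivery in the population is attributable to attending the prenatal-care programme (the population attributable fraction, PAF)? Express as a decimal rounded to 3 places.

PAF ≈ 0.242

p₁ = P(outcome | exposed) = 1094/1770 = 0.61808
p₀ = P(outcome | unexposed) = 483/1445 = 0.33426
Overall risk P(Y=1) = π·p₁ + (1−π)·p₀ = 0.375×0.61808 + 0.625×0.33426 = 0.44069.
Under exogeneity, PAF = [P(Y=1) − p₀] / P(Y=1).
PAF = (0.44069 − 0.33426) / 0.44069 ≈ 0.2415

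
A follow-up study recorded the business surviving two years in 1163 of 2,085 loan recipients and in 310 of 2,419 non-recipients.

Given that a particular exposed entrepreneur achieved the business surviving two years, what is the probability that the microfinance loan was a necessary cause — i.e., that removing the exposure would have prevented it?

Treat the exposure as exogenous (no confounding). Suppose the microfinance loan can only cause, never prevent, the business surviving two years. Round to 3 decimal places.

p₁ = P(outcome | exposed) = 1163/2085 = 0.55779
p₀ = P(outcome | unexposed) = 310/2419 = 0.12815
Under exogeneity and monotonicity, PN = (p₁ − p₀) / p₁.
PN = (0.55779 − 0.12815) / 0.55779 = 0.42964 / 0.55779 ≈ 0.7703

PN ≈ 0.770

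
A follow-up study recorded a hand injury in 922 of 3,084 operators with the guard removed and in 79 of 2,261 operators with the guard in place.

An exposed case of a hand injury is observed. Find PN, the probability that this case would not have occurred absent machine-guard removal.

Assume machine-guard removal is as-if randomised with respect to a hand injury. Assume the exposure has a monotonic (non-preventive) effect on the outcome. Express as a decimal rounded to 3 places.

PN ≈ 0.883

p₁ = P(outcome | exposed) = 922/3084 = 0.29896
p₀ = P(outcome | unexposed) = 79/2261 = 0.03494
Under exogeneity and monotonicity, PN = (p₁ − p₀) / p₁.
PN = (0.29896 − 0.03494) / 0.29896 = 0.26402 / 0.29896 ≈ 0.8831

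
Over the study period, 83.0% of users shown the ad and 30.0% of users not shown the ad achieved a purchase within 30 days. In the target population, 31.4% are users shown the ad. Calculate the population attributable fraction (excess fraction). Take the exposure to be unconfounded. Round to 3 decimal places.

PAF ≈ 0.357

p₁ = 0.83, p₀ = 0.3.
Overall risk P(Y=1) = π·p₁ + (1−π)·p₀ = 0.314×0.83 + 0.686×0.3 = 0.46642.
Under exogeneity, PAF = [P(Y=1) − p₀] / P(Y=1).
PAF = (0.46642 − 0.3) / 0.46642 ≈ 0.3568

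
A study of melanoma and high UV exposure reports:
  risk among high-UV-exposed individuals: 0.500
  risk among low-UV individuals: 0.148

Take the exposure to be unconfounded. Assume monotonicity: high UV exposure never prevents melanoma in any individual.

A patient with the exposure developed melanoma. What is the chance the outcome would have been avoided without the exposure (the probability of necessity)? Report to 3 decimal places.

PN ≈ 0.704

Let p₁ = 0.5, p₀ = 0.148.
Under exogeneity and monotonicity, PN = (p₁ − p₀) / p₁.
PN = (0.5 − 0.148) / 0.5 = 0.352 / 0.5 ≈ 0.7040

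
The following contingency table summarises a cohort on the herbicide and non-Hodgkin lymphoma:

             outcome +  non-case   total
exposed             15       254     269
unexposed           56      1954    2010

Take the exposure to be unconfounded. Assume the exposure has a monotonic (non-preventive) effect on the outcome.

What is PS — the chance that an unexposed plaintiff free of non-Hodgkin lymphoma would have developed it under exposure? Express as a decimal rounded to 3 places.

PS ≈ 0.029

p₁ = P(outcome | exposed) = 15/269 = 0.055762
p₀ = P(outcome | unexposed) = 56/2010 = 0.027861
Under exogeneity and monotonicity, PS = (p₁ − p₀)/(1 − p₀).
PS = (0.055762 − 0.027861) / 0.97214 ≈ 0.0287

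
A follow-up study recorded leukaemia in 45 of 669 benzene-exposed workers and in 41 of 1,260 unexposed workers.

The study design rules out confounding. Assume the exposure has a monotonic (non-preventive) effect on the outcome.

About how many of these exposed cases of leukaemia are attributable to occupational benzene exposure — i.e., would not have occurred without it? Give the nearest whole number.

p₁ = P(outcome | exposed) = 45/669 = 0.067265
p₀ = P(outcome | unexposed) = 41/1260 = 0.03254
PN = (p₁ − p₀)/p₁ = (0.067265 − 0.03254) / 0.067265 ≈ 0.51624.
Attributable cases ≈ PN × (exposed cases) = 0.51624 × 45 ≈ 23.23.

about 23 cases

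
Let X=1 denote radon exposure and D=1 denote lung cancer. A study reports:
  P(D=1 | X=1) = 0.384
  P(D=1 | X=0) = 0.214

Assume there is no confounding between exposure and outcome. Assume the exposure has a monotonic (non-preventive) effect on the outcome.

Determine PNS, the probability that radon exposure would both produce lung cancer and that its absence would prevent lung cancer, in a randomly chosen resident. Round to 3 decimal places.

Let p₁ = 0.384, p₀ = 0.214.
Under exogeneity and monotonicity, PNS = p₁ − p₀.
PNS = 0.384 − 0.214 = 0.17

PNS ≈ 0.170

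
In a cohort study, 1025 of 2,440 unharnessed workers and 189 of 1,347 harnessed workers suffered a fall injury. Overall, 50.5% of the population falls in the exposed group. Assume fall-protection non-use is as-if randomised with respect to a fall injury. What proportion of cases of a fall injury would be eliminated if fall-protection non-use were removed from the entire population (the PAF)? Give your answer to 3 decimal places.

p₁ = P(outcome | exposed) = 1025/2440 = 0.42008
p₀ = P(outcome | unexposed) = 189/1347 = 0.14031
Overall risk P(Y=1) = π·p₁ + (1−π)·p₀ = 0.505×0.42008 + 0.495×0.14031 = 0.2816.
Under exogeneity, PAF = [P(Y=1) − p₀] / P(Y=1).
PAF = (0.2816 − 0.14031) / 0.2816 ≈ 0.5017

PAF ≈ 0.502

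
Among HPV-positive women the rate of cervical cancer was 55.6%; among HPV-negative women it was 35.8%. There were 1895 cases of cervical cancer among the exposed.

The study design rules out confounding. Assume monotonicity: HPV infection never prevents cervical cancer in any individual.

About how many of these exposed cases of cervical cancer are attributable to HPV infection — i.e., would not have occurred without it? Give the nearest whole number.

p₁ = 0.556, p₀ = 0.358.
PN = (p₁ − p₀)/p₁ = (0.556 − 0.358) / 0.556 ≈ 0.35612.
Attributable cases ≈ PN × (exposed cases) = 0.35612 × 1895 ≈ 674.84.

about 675 cases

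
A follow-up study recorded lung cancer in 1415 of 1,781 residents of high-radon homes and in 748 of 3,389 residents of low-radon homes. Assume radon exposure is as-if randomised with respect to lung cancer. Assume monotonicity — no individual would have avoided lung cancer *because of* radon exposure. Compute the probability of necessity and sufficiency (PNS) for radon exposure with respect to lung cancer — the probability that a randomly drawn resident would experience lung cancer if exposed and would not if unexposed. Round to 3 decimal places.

PNS ≈ 0.574

p₁ = P(outcome | exposed) = 1415/1781 = 0.7945
p₀ = P(outcome | unexposed) = 748/3389 = 0.22071
Under exogeneity and monotonicity, PNS = p₁ − p₀.
PNS = 0.7945 − 0.22071 = 0.57378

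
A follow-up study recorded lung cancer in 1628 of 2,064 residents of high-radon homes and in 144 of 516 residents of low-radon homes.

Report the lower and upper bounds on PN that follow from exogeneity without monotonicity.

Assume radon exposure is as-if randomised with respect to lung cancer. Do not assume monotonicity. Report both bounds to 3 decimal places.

0.646 ≤ PN ≤ 0.914

p₁ = P(outcome | exposed) = 1628/2064 = 0.78876
p₀ = P(outcome | unexposed) = 144/516 = 0.27907
Under exogeneity alone the bounds on PN are max{0,(p₁−p₀)/p₁} ≤ PN ≤ min{1,(1−p₀)/p₁}.
  lower = (p₁ − p₀)/p₁ = 0.50969 / 0.78876 ≈ 0.6462
  upper = min{1, (1 − p₀)/p₁} = 0.72093 / 0.78876 ≈ 0.9140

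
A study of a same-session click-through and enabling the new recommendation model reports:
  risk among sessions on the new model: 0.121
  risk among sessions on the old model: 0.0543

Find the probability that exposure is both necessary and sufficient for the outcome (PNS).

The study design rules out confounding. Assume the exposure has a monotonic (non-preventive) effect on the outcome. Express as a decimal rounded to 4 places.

PNS ≈ 0.0667

Let p₁ = 0.121, p₀ = 0.0543.
Under exogeneity and monotonicity, PNS = p₁ − p₀.
PNS = 0.121 − 0.0543 = 0.0667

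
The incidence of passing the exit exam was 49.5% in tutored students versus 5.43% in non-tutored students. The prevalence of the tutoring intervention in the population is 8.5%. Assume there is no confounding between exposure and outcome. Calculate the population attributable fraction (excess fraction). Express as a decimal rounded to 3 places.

p₁ = 0.495, p₀ = 0.0543.
Overall risk P(Y=1) = π·p₁ + (1−π)·p₀ = 0.085×0.495 + 0.915×0.0543 = 0.091759.
Under exogeneity, PAF = [P(Y=1) − p₀] / P(Y=1).
PAF = (0.091759 − 0.0543) / 0.091759 ≈ 0.4082

PAF ≈ 0.408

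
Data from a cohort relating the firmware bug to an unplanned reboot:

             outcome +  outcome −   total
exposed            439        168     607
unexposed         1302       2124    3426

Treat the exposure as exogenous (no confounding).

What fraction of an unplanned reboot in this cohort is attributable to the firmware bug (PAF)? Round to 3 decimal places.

PAF ≈ 0.120

p₁ = P(outcome | exposed) = 439/607 = 0.72323
p₀ = P(outcome | unexposed) = 1302/3426 = 0.38004
Exposure prevalence π = 607/4033 = 0.15051; overall risk P(Y=1) = 0.43169.
Under exogeneity, PAF = [P(Y=1) − p₀]/P(Y=1).
PAF = (0.43169 − 0.38004) / 0.43169 ≈ 0.1197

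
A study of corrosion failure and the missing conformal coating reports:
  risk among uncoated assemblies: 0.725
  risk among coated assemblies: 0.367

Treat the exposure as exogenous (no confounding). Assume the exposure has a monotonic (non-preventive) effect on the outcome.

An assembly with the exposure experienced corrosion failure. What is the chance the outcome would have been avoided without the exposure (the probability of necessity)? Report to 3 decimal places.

PN ≈ 0.494

Let p₁ = 0.725, p₀ = 0.367.
Under exogeneity and monotonicity, PN = (p₁ − p₀) / p₁.
PN = (0.725 − 0.367) / 0.725 = 0.358 / 0.725 ≈ 0.4938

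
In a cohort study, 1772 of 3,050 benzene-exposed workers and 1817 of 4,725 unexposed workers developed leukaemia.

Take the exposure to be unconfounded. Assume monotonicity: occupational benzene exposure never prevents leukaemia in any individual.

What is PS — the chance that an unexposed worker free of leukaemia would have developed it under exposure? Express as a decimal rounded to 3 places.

p₁ = P(outcome | exposed) = 1772/3050 = 0.58098
p₀ = P(outcome | unexposed) = 1817/4725 = 0.38455
Under exogeneity and monotonicity, PS = (p₁ − p₀) / (1 − p₀).
PS = (0.58098 − 0.38455) / (1 − 0.38455) = 0.19643 / 0.61545 ≈ 0.3192

PS ≈ 0.319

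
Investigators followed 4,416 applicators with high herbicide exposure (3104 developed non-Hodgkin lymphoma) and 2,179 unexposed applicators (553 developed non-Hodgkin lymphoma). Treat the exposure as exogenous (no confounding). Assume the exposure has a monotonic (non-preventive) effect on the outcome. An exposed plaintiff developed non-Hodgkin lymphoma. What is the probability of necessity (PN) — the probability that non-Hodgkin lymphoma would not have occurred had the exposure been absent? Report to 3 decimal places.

p₁ = P(outcome | exposed) = 3104/4416 = 0.7029
p₀ = P(outcome | unexposed) = 553/2179 = 0.25379
Under exogeneity and monotonicity, PN = (p₁ − p₀) / p₁.
PN = (0.7029 − 0.25379) / 0.7029 = 0.44911 / 0.7029 ≈ 0.6389

PN ≈ 0.639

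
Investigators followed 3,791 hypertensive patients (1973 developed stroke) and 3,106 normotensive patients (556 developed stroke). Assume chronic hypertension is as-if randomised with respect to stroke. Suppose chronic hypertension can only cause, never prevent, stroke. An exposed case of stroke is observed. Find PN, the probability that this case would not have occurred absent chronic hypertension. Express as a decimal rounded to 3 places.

p₁ = P(outcome | exposed) = 1973/3791 = 0.52044
p₀ = P(outcome | unexposed) = 556/3106 = 0.17901
Under exogeneity and monotonicity, PN = (p₁ − p₀) / p₁.
PN = (0.52044 − 0.17901) / 0.52044 = 0.34143 / 0.52044 ≈ 0.6560

PN ≈ 0.656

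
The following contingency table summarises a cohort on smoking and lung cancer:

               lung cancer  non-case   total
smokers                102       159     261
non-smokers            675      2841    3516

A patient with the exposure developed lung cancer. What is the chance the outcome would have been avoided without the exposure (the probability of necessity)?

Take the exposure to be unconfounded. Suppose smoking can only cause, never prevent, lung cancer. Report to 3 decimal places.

PN ≈ 0.509

p₁ = P(outcome | exposed) = 102/261 = 0.3908
p₀ = P(outcome | unexposed) = 675/3516 = 0.19198
Under exogeneity and monotonicity, PN = (p₁ − p₀)/p₁.
PN = (0.3908 − 0.19198) / 0.3908 ≈ 0.5088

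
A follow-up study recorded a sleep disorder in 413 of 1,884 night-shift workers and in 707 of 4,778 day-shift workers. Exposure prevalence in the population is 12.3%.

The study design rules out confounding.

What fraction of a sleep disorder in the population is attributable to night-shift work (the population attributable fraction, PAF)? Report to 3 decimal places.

PAF ≈ 0.056

p₁ = P(outcome | exposed) = 413/1884 = 0.21921
p₀ = P(outcome | unexposed) = 707/4778 = 0.14797
Overall risk P(Y=1) = π·p₁ + (1−π)·p₀ = 0.123×0.21921 + 0.877×0.14797 = 0.15673.
Under exogeneity, PAF = [P(Y=1) − p₀] / P(Y=1).
PAF = (0.15673 − 0.14797) / 0.15673 ≈ 0.0559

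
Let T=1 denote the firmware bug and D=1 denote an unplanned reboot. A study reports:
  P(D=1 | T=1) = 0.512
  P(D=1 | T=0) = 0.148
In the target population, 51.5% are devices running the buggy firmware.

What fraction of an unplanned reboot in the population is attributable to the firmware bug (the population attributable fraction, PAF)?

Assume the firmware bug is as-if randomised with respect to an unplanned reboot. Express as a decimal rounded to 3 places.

Let p₁ = 0.512, p₀ = 0.148.
Overall risk P(Y=1) = π·p₁ + (1−π)·p₀ = 0.515×0.512 + 0.485×0.148 = 0.33546.
Under exogeneity, PAF = [P(Y=1) − p₀] / P(Y=1).
PAF = (0.33546 − 0.148) / 0.33546 ≈ 0.5588

PAF ≈ 0.559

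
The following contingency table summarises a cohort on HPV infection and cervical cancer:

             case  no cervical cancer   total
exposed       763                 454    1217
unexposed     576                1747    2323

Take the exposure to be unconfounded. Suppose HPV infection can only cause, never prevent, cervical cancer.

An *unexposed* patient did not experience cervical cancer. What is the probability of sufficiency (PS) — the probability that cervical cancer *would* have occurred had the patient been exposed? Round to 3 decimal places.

p₁ = P(outcome | exposed) = 763/1217 = 0.62695
p₀ = P(outcome | unexposed) = 576/2323 = 0.24796
Under exogeneity and monotonicity, PS = (p₁ − p₀) / (1 − p₀).
PS = (0.62695 − 0.24796) / (1 − 0.24796) = 0.379 / 0.75204 ≈ 0.5040

PS ≈ 0.504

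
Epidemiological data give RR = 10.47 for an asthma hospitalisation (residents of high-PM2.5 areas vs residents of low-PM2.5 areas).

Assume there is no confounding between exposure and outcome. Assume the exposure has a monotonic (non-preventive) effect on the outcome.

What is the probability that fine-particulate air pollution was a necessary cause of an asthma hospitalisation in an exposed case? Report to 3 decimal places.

PN ≈ 0.904

Under exogeneity and monotonicity, PN = (RR − 1) / RR = 1 − 1/RR.
PN = (10.47 − 1) / 10.47 = 9.47 / 10.47 ≈ 0.9045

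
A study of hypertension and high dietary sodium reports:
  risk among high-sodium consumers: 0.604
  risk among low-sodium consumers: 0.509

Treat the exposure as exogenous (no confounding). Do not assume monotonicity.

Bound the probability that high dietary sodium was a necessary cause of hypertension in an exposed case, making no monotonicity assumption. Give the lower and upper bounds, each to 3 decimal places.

Let p₁ = 0.604, p₀ = 0.509.
Under exogeneity alone the bounds on PN are max{0,(p₁−p₀)/p₁} ≤ PN ≤ min{1,(1−p₀)/p₁}.
  lower = (p₁ − p₀)/p₁ = 0.095 / 0.604 ≈ 0.1573
  upper = min{1, (1 − p₀)/p₁} = 0.491 / 0.604 ≈ 0.8129

0.157 ≤ PN ≤ 0.813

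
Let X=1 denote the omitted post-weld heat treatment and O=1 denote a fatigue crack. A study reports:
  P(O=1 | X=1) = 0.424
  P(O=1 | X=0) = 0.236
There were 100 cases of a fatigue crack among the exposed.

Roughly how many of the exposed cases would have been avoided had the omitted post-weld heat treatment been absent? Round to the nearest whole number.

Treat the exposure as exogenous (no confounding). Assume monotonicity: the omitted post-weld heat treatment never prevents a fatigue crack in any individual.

about 44 cases

Let p₁ = 0.424, p₀ = 0.236.
PN = (p₁ − p₀)/p₁ = (0.424 − 0.236) / 0.424 ≈ 0.44340.
Attributable cases ≈ PN × (exposed cases) = 0.44340 × 100 ≈ 44.34.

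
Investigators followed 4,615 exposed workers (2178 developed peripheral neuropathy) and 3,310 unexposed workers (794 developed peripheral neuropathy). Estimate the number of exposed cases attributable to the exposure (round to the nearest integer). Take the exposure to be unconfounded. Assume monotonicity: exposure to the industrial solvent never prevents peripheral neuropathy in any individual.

p₁ = P(outcome | exposed) = 2178/4615 = 0.47194
p₀ = P(outcome | unexposed) = 794/3310 = 0.23988
PN = (p₁ − p₀)/p₁ = (0.47194 − 0.23988) / 0.47194 ≈ 0.49172.
Attributable cases ≈ PN × (exposed cases) = 0.49172 × 2178 ≈ 1070.96.

about 1071 cases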